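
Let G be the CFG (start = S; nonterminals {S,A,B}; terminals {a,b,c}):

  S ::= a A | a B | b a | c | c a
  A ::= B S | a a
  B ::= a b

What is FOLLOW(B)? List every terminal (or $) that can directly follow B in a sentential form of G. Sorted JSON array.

Compute FIRST by fixpoint:
round 1:
  A via A→a a: +{a}
  B via B→a b: +{a}
  S via S→a A: +{a}
  S via S→b a: +{b}
  S via S→c: +{c}
  FIRST[S]={a,b,c}  FIRST[A]={a}  FIRST[B]={a}
round 2: (no change)
  FIRST[S]={a,b,c}  FIRST[A]={a}  FIRST[B]={a}

FOLLOW iteration:
FOLLOW(S) := {$}
pass 1:
  A→B S: FOLLOW(B) ⊇ FIRST(S) = {a,b,c}; new: +{a,b,c}
  S→a A: FOLLOW(A) ⊇ FOLLOW(S) ⊇ {$}; new: +{$}
  S→a B: FOLLOW(B) ⊇ FOLLOW(S) ⊇ {$}; new: +{$}
  FOLLOW(S)={$}  FOLLOW(A)={$}  FOLLOW(B)={$,a,b,c}
pass 2: (stable)
  FOLLOW(S)={$}  FOLLOW(A)={$}  FOLLOW(B)={$,a,b,c}

FOLLOW(B) = ["$", "a", "b", "c"]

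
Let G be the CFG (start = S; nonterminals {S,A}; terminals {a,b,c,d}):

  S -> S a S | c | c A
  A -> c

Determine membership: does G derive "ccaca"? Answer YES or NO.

CNF form of G:
  S -> S X2 | T1 A | c
  A -> c
  T0 -> a
  T1 -> c
  X2 -> T0 S

CYK fill:
  T[0,0] 'c' = {A,S,T1}  orig:{A,S}
  T[1,1] 'c' = {A,S,T1}  orig:{A,S}
  T[2,2] 'a' = {T0}  orig:{}
  T[3,3] 'c' = {A,S,T1}  orig:{A,S}
  T[4,4] 'a' = {T0}  orig:{}
  T[0,1] 'cc' = {S}
  T[1,2] 'ca' = ∅
  T[2,3] 'ac' = {X2}  orig:{}
  T[3,4] 'ca' = ∅
  T[0,2] 'cca' = ∅
  T[1,3] 'cac' = {S}
  T[2,4] 'aca' = ∅
  T[0,3] 'ccac' = {S}
  T[1,4] 'caca' = ∅
  T[0,4] 'ccaca' = ∅

S ∉ T[0,4] ⇒ NO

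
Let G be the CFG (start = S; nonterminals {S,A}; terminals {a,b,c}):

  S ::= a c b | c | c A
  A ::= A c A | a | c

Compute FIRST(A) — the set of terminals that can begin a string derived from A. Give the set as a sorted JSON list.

FIRST iteration:
round 1:
  A via A→a: +{a}
  A via A→c: +{c}
  S via S→a c b: +{a}
  S via S→c: +{c}
  FIRST[S]={a,c}  FIRST[A]={a,c}
round 2: — fixpoint
  FIRST[S]={a,c}  FIRST[A]={a,c}

FIRST(A) = ["a", "c"]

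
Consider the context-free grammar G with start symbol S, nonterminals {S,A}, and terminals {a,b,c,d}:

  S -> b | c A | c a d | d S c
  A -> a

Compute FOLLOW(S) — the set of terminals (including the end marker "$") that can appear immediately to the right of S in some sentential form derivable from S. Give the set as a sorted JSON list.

Compute FIRST by fixpoint:
iter 1:
  A via A→a: +{a}
  S via S→b: +{b}
  S via S→c A: +{c}
  S via S→d S c: +{d}
  S: {b,c,d}  A: {a}
iter 2: — fixpoint
  S: {b,c,d}  A: {a}

Compute FOLLOW by fixpoint:
initialize: $ ∈ FOLLOW(S)
pass 1:
  S→c A: FOLLOW(A) ⊇ FOLLOW(S) ⊇ {$}; new: +{$}
  S→d S c: FOLLOW(S) ⊇ FIRST(c) = {c}; new: +{c}
  FOLLOW[S]={$,c}  FOLLOW[A]={$}
pass 2:
  S→c A: FOLLOW(A) ⊇ FOLLOW(S) ⊇ {$,c}; new: +{c}
  FOLLOW[S]={$,c}  FOLLOW[A]={$,c}
pass 3: — fixpoint
  FOLLOW[S]={$,c}  FOLLOW[A]={$,c}

FOLLOW(S) = ["$", "c"]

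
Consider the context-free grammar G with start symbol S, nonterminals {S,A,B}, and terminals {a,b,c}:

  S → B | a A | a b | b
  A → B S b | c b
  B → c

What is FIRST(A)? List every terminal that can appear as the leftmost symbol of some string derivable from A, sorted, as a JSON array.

Compute FIRST by fixpoint:
[1]
  A via A→c b: +{c}
  B via B→c: +{c}
  S via S→B: +{c}
  S via S→a A: +{a}
  S via S→b: +{b}
  FIRST(S)={a,b,c}  FIRST(A)={c}  FIRST(B)={c}
[2] — fixpoint
  FIRST(S)={a,b,c}  FIRST(A)={c}  FIRST(B)={c}

FIRST(A) = ["c"]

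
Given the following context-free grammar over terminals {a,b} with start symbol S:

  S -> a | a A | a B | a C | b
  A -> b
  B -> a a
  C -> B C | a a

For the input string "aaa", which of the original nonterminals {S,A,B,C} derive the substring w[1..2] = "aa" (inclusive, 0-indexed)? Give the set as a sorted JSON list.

CNF form of G:
  S -> T0 A | T0 B | T0 C | a | b
  A -> b
  B -> T0 T0
  C -> B C | T0 T0
  T0 -> a

Fill CYK table bottom-up (cells [i..j] with 1 ≤ i ≤ j ≤ 2 only):
  [1..1]={S,T0}  "a"  orig:{S}
  [2..2]={S,T0}  "a"  orig:{S}
  [1..2]={B,C}  "aa"

Original NTs in T[1,2] deriving "aa": ["B", "C"]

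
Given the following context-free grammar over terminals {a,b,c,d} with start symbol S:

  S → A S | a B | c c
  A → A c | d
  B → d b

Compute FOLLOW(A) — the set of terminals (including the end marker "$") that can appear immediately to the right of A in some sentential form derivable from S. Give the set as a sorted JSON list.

FIRST iteration:
round 1:
  A via A→d: +{d}
  B via B→d b: +{d}
  S via S→A S: +{d}
  S via S→a B: +{a}
  S via S→c c: +{c}
  FIRST(S)={a,c,d}  FIRST(A)={d}  FIRST(B)={d}
round 2: done
  FIRST(S)={a,c,d}  FIRST(A)={d}  FIRST(B)={d}

FOLLOW sets:
initialize: $ ∈ FOLLOW(S)
pass 1:
  A→A c: FOLLOW(A) ⊇ FIRST(c) = {c}; new: +{c}
  S→A S: FOLLOW(A) ⊇ FIRST(S) = {a,c,d}; new: +{a,d}
  S→a B: FOLLOW(B) ⊇ FOLLOW(S) ⊇ {$}; new: +{$}
  FOLLOW(S)={$}  FOLLOW(A)={a,c,d}  FOLLOW(B)={$}
pass 2: (no change)
  FOLLOW(S)={$}  FOLLOW(A)={a,c,d}  FOLLOW(B)={$}

FOLLOW(A) = ["a", "c", "d"]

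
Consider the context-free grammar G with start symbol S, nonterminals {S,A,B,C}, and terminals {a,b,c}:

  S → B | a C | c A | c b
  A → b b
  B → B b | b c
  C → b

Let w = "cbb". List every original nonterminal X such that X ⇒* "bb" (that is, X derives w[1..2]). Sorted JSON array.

CNF form of G:
  S -> B T0 | T0 T1 | T1 A | T1 T0 | T2 C
  A -> T0 T0
  B -> B T0 | T0 T1
  C -> b
  T0 -> b
  T1 -> c
  T2 -> a

CYK table (by increasing span), restricted to cells inside w[1..2]:
  cell(1,1) b: {C,T0}  orig:{C}
  cell(2,2) b: {C,T0}  orig:{C}
  cell(1,2) bb: {A}

Original NTs in T[1,2] deriving "bb": ["A"]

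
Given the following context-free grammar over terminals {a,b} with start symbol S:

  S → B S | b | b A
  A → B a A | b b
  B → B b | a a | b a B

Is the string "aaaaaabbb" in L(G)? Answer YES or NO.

Convert to CNF:
  S -> B S | T1 A | b
  A -> B X2 | T1 T1
  B -> B T1 | T0 T0 | T1 X3
  T0 -> a
  T1 -> b
  X2 -> T0 A
  X3 -> T0 B

CYK fill:
  cell(0,0) a: {T0}  orig:{}
  cell(1,1) a: {T0}  orig:{}
  cell(2,2) a: {T0}  orig:{}
  cell(3,3) a: {T0}  orig:{}
  cell(4,4) a: {T0}  orig:{}
  cell(5,5) a: {T0}  orig:{}
  cell(6,6) b: {S,T1}  orig:{S}
  cell(7,7) b: {S,T1}  orig:{S}
  cell(8,8) b: {S,T1}  orig:{S}
  cell(0,1) aa: {B}
  cell(1,2) aa: {B}
  cell(2,3) aa: {B}
  cell(3,4) aa: {B}
  cell(4,5) aa: {B}
  cell(5,6) ab: ∅
  cell(6,7) bb: {A}
  cell(7,8) bb: {A}
  cell(0,2) aaa: {X3}  orig:{}
  cell(1,3) aaa: {X3}  orig:{}
  cell(2,4) aaa: {X3}  orig:{}
  cell(3,5) aaa: {X3}  orig:{}
  cell(4,6) aab: {B,S}
  cell(5,7) abb: {X2}  orig:{}
  cell(6,8) bbb: {S}
  cell(0,3) aaaa: ∅
  cell(1,4) aaaa: ∅
  cell(2,5) aaaa: ∅
  cell(3,6) aaab: {X3}  orig:{}
  cell(4,7) aabb: {B,S}
  cell(5,8) abbb: ∅
  cell(0,4) aaaaa: ∅
  cell(1,5) aaaaa: ∅
  cell(2,6) aaaab: {S}
  cell(3,7) aaabb: {A,X3}  orig:{A}
  cell(4,8) aabbb: {B,S}
  cell(0,5) aaaaaa: ∅
  cell(1,6) aaaaab: ∅
  cell(2,7) aaaabb: {S,X2}  orig:{S}
  cell(3,8) aaabbb: {X3}  orig:{}
  cell(0,6) aaaaaab: {S}
  cell(1,7) aaaaabb: ∅
  cell(2,8) aaaabbb: {S}
  cell(0,7) aaaaaabb: {A,S}
  cell(1,8) aaaaabbb: ∅
  cell(0,8) aaaaaabbb: {S}

S ∈ T[0,8] ⇒ YES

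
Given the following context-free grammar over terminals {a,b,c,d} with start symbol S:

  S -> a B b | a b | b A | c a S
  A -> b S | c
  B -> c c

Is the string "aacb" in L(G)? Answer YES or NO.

CNF form of G:
  S -> T0 A | T1 X4 | T2 T0 | T2 X3
  A -> T0 S | c
  B -> T1 T1
  T0 -> b
  T1 -> c
  T2 -> a
  X3 -> B T0
  X4 -> T2 S

Fill CYK table bottom-up:
  cell(0,0) a: {T2}  orig:{}
  cell(1,1) a: {T2}  orig:{}
  cell(2,2) c: {A,T1}  orig:{A}
  cell(3,3) b: {T0}  orig:{}
  cell(0,1) aa: ∅
  cell(1,2) ac: ∅
  cell(2,3) cb: ∅
  cell(0,2) aac: ∅
  cell(1,3) acb: ∅
  cell(0,3) aacb: ∅

S ∉ T[0,3] ⇒ NO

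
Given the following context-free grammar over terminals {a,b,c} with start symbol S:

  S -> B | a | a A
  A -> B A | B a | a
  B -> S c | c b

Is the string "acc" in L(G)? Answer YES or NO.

Convert to CNF:
  S -> S T1 | T0 A | T1 T2 | a
  A -> B A | B T0 | a
  B -> S T1 | T1 T2
  T0 -> a
  T1 -> c
  T2 -> b

Fill CYK table bottom-up:
  cell(0,0) a: {A,S,T0}  orig:{A,S}
  cell(1,1) c: {T1}  orig:{}
  cell(2,2) c: {T1}  orig:{}
  cell(0,1) ac: {B,S}
  cell(1,2) cc: ∅
  cell(0,2) acc: {B,S}

S ∈ T[0,2] ⇒ YES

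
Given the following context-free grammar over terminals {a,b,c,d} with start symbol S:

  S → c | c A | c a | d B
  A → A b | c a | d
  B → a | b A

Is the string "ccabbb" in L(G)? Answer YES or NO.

Convert to CNF:
  S -> T1 A | T1 T2 | T3 B | c
  A -> A T0 | T1 T2 | d
  B -> T0 A | a
  T0 -> b
  T1 -> c
  T2 -> a
  T3 -> d

Fill CYK table bottom-up:
  cell(0,0) c: {S,T1}  orig:{S}
  cell(1,1) c: {S,T1}  orig:{S}
  cell(2,2) a: {B,T2}  orig:{B}
  cell(3,3) b: {T0}  orig:{}
  cell(4,4) b: {T0}  orig:{}
  cell(5,5) b: {T0}  orig:{}
  cell(0,1) cc: ∅
  cell(1,2) ca: {A,S}
  cell(2,3) ab: ∅
  cell(3,4) bb: ∅
  cell(4,5) bb: ∅
  cell(0,2) cca: {S}
  cell(1,3) cab: {A}
  cell(2,4) abb: ∅
  cell(3,5) bbb: ∅
  cell(0,3) ccab: {S}
  cell(1,4) cabb: {A}
  cell(2,5) abbb: ∅
  cell(0,4) ccabb: {S}
  cell(1,5) cabbb: {A}
  cell(0,5) ccabbb: {S}

S ∈ T[0,5] ⇒ YES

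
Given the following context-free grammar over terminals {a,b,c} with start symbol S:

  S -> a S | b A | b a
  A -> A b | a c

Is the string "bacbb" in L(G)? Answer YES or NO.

CNF form of G:
  S -> T0 A | T0 T1 | T1 S
  A -> A T0 | T1 T2
  T0 -> b
  T1 -> a
  T2 -> c

CYK table (by increasing span):
  cell(0,0) b: {T0}  orig:{}
  cell(1,1) a: {T1}  orig:{}
  cell(2,2) c: {T2}  orig:{}
  cell(3,3) b: {T0}  orig:{}
  cell(4,4) b: {T0}  orig:{}
  cell(0,1) ba: {S}
  cell(1,2) ac: {A}
  cell(2,3) cb: ∅
  cell(3,4) bb: ∅
  cell(0,2) bac: {S}
  cell(1,3) acb: {A}
  cell(2,4) cbb: ∅
  cell(0,3) bacb: {S}
  cell(1,4) acbb: {A}
  cell(0,4) bacbb: {S}

S ∈ T[0,4] ⇒ YES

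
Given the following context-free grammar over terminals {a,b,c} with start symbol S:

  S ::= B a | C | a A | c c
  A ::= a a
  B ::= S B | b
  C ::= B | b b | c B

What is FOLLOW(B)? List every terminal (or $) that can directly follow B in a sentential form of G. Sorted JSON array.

Compute FIRST by fixpoint:
[1]
  A via A→a a: +{a}
  B via B→b: +{b}
  C via C→B: +{b}
  C via C→c B: +{c}
  S via S→B a: +{b}
  S via S→C: +{c}
  S via S→a A: +{a}
  S: {a,b,c}  A: {a}  B: {b}  C: {b,c}
[2]
  B via B→S B: +{a,c}
  C via C→B: +{a}
  S: {a,b,c}  A: {a}  B: {a,b,c}  C: {a,b,c}
[3] — fixpoint
  S: {a,b,c}  A: {a}  B: {a,b,c}  C: {a,b,c}

FOLLOW sets:
initialize: $ ∈ FOLLOW(S)
round 1:
  B→S B: FOLLOW(S) ⊇ FIRST(B) = {a,b,c}; new: +{a,b,c}
  S→B a: FOLLOW(B) ⊇ FIRST(a) = {a}; new: +{a}
  S→C: FOLLOW(C) ⊇ FOLLOW(S) ⊇ {$,a,b,c}; new: +{$,a,b,c}
  S→a A: FOLLOW(A) ⊇ FOLLOW(S) ⊇ {$,a,b,c}; new: +{$,a,b,c}
  FOLLOW[S]={$,a,b,c}  FOLLOW[A]={$,a,b,c}  FOLLOW[B]={a}  FOLLOW[C]={$,a,b,c}
round 2:
  C→B: FOLLOW(B) ⊇ FOLLOW(C) ⊇ {$,a,b,c}; new: +{$,b,c}
  FOLLOW[S]={$,a,b,c}  FOLLOW[A]={$,a,b,c}  FOLLOW[B]={$,a,b,c}  FOLLOW[C]={$,a,b,c}
round 3: — fixpoint
  FOLLOW[S]={$,a,b,c}  FOLLOW[A]={$,a,b,c}  FOLLOW[B]={$,a,b,c}  FOLLOW[C]={$,a,b,c}

FOLLOW(B) = ["$", "a", "b", "c"]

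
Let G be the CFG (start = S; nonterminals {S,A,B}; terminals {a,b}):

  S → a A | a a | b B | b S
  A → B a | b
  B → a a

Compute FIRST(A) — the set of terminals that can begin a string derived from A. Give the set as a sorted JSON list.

Compute FIRST by fixpoint:
iter 1:
  A via A→b: +{b}
  B via B→a a: +{a}
  S via S→a A: +{a}
  S via S→b B: +{b}
  FIRST[S]={a,b}  FIRST[A]={b}  FIRST[B]={a}
iter 2:
  A via A→B a: +{a}
  FIRST[S]={a,b}  FIRST[A]={a,b}  FIRST[B]={a}
iter 3: done
  FIRST[S]={a,b}  FIRST[A]={a,b}  FIRST[B]={a}

FIRST(A) = ["a", "b"]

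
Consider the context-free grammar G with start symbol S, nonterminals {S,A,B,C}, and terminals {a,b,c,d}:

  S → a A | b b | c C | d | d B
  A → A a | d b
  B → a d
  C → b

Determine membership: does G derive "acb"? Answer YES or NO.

CNF form of G:
  S -> T0 A | T1 B | T2 T2 | T3 C | d
  A -> A T0 | T1 T2
  B -> T0 T1
  C -> b
  T0 -> a
  T1 -> d
  T2 -> b
  T3 -> c

CYK table (by increasing span):
  T[0,0] 'a' = {T0}  orig:{}
  T[1,1] 'c' = {T3}  orig:{}
  T[2,2] 'b' = {C,T2}  orig:{C}
  T[0,1] 'ac' = ∅
  T[1,2] 'cb' = {S}
  T[0,2] 'acb' = ∅

S ∉ T[0,2] ⇒ NO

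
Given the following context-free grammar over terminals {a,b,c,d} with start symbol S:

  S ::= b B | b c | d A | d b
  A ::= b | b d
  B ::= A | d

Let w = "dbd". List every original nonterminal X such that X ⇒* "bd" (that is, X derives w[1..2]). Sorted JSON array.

CNF form of G:
  S -> T0 B | T0 T2 | T1 A | T1 T0
  A -> T0 T1 | b
  B -> T0 T1 | b | d
  T0 -> b
  T1 -> d
  T2 -> c

CYK fill — only the sub-triangle for w[1..2]:
  [1..1]={A,B,T0}  "b"  orig:{A,B}
  [2..2]={B,T1}  "d"  orig:{B}
  [1..2]={A,B,S}  "bd"

Original NTs in T[1,2] deriving "bd": ["A", "B", "S"]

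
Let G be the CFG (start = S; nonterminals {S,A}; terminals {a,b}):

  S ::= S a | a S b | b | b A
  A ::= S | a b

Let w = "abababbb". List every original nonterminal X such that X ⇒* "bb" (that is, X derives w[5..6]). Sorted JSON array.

Convert to CNF:
  S -> S T0 | T0 X3 | T1 A | b
  A -> S T0 | T0 T1 | T0 X2 | T1 A | b
  T0 -> a
  T1 -> b
  X2 -> S T1
  X3 -> S T1

CYK table (by increasing span), restricted to cells inside w[5..6]:
  [5..5]={A,S,T1}  "b"  orig:{A,S}
  [6..6]={A,S,T1}  "b"  orig:{A,S}
  [5..6]={A,S,X2,X3}  "bb"  orig:{A,S}

Original NTs in T[5,6] deriving "bb": ["A", "S"]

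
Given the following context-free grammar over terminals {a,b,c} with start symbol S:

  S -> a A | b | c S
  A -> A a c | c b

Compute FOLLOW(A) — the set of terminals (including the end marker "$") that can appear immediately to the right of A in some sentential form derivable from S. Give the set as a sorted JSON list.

Compute FIRST by fixpoint:
[1]
  A via A→c b: +{c}
  S via S→a A: +{a}
  S via S→b: +{b}
  S via S→c S: +{c}
  FIRST[S]={a,b,c}  FIRST[A]={c}
[2] done
  FIRST[S]={a,b,c}  FIRST[A]={c}

FOLLOW sets:
initialize: $ ∈ FOLLOW(S)
pass 1:
  A→A a c: FOLLOW(A) ⊇ FIRST(a) = {a}; new: +{a}
  S→a A: FOLLOW(A) ⊇ FOLLOW(S) ⊇ {$}; new: +{$}
  S: {$}  A: {$,a}
pass 2: — fixpoint
  S: {$}  A: {$,a}

FOLLOW(A) = ["$", "a"]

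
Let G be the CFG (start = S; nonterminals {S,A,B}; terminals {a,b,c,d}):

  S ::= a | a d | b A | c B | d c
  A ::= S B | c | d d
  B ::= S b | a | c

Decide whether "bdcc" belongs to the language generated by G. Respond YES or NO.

CNF form of G:
  S -> T0 T3 | T1 A | T2 T0 | T3 B | a
  A -> S B | T0 T0 | c
  B -> S T1 | a | c
  T0 -> d
  T1 -> b
  T2 -> a
  T3 -> c

CYK table (by increasing span):
  [0..0]={T1}  "b"  orig:{}
  [1..1]={T0}  "d"  orig:{}
  [2..2]={A,B,T3}  "c"  orig:{A,B}
  [3..3]={A,B,T3}  "c"  orig:{A,B}
  [0..1]=∅  "bd"
  [1..2]={S}  "dc"
  [2..3]={S}  "cc"
  [0..2]=∅  "bdc"
  [1..3]={A}  "dcc"
  [0..3]={S}  "bdcc"

S ∈ T[0,3] ⇒ YES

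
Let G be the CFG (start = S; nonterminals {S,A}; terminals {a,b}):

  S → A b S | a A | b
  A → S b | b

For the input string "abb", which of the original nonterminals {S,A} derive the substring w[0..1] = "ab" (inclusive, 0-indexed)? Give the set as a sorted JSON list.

CNF form of G:
  S -> A X2 | T1 A | b
  A -> S T0 | b
  T0 -> b
  T1 -> a
  X2 -> T0 S

CYK table (by increasing span) (cells [i..j] with 0 ≤ i ≤ j ≤ 1 only):
  cell(0,0) a: {T1}  orig:{}
  cell(1,1) b: {A,S,T0}  orig:{A,S}
  cell(0,1) ab: {S}

Original NTs in T[0,1] deriving "ab": ["S"]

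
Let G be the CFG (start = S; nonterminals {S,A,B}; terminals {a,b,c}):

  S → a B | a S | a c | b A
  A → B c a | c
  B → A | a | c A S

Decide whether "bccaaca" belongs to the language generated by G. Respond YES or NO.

CNF form of G:
  S -> T1 B | T1 S | T1 T0 | T2 A
  A -> B X3 | c
  B -> B X4 | T0 X5 | a | c
  T0 -> c
  T1 -> a
  T2 -> b
  X3 -> T0 T1
  X4 -> T0 T1
  X5 -> A S

CYK fill:
  cell(0,0) b: {T2}  orig:{}
  cell(1,1) c: {A,B,T0}  orig:{A,B}
  cell(2,2) c: {A,B,T0}  orig:{A,B}
  cell(3,3) a: {B,T1}  orig:{B}
  cell(4,4) a: {B,T1}  orig:{B}
  cell(5,5) c: {A,B,T0}  orig:{A,B}
  cell(6,6) a: {B,T1}  orig:{B}
  cell(0,1) bc: {S}
  cell(1,2) cc: ∅
  cell(2,3) ca: {X3,X4}  orig:{}
  cell(3,4) aa: {S}
  cell(4,5) ac: {S}
  cell(5,6) ca: {X3,X4}  orig:{}
  cell(0,2) bcc: ∅
  cell(1,3) cca: {A,B}
  cell(2,4) caa: {X5}  orig:{}
  cell(3,5) aac: {S}
  cell(4,6) aca: {A,B}
  cell(0,3) bcca: {S}
  cell(1,4) ccaa: {B}
  cell(2,5) caac: {X5}  orig:{}
  cell(3,6) aaca: {S}
  cell(0,4) bccaa: ∅
  cell(1,5) ccaac: {B,X5}  orig:{B}
  cell(2,6) caaca: {X5}  orig:{}
  cell(0,5) bccaac: ∅
  cell(1,6) ccaaca: {A,B}
  cell(0,6) bccaaca: {S}

S ∈ T[0,6] ⇒ YES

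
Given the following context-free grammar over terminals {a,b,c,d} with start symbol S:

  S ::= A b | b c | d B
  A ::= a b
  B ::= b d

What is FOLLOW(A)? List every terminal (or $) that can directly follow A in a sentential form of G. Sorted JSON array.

FIRST iteration:
pass 1:
  A via A→a b: +{a}
  B via B→b d: +{b}
  S via S→A b: +{a}
  S via S→b c: +{b}
  S via S→d B: +{d}
  S: {a,b,d}  A: {a}  B: {b}
pass 2: (stable)
  S: {a,b,d}  A: {a}  B: {b}

Compute FOLLOW by fixpoint:
FOLLOW(S) := {$}
pass 1:
  S→A b: FOLLOW(A) ⊇ FIRST(b) = {b}; new: +{b}
  S→d B: FOLLOW(B) ⊇ FOLLOW(S) ⊇ {$}; new: +{$}
  FOLLOW[S]={$}  FOLLOW[A]={b}  FOLLOW[B]={$}
pass 2: — fixpoint
  FOLLOW[S]={$}  FOLLOW[A]={b}  FOLLOW[B]={$}

FOLLOW(A) = ["b"]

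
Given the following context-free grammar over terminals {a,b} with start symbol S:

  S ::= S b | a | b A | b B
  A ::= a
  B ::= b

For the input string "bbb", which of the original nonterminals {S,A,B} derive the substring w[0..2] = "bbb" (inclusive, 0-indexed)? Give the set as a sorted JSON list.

CNF form of G:
  S -> S T0 | T0 A | T0 B | a
  A -> a
  B -> b
  T0 -> b

CYK table (by increasing span), restricted to cells inside w[0..2]:
  cell(0,0) b: {B,T0}  orig:{B}
  cell(1,1) b: {B,T0}  orig:{B}
  cell(2,2) b: {B,T0}  orig:{B}
  cell(0,1) bb: {S}
  cell(1,2) bb: {S}
  cell(0,2) bbb: {S}

Original NTs in T[0,2] deriving "bbb": ["S"]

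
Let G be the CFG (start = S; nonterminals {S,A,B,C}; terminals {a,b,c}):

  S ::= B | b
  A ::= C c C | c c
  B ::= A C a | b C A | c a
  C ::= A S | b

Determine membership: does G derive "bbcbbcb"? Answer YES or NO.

Convert to CNF:
  S -> A X6 | T0 T1 | T2 X7 | b
  A -> C X3 | T0 T0
  B -> A X4 | T0 T1 | T2 X5
  C -> A S | b
  T0 -> c
  T1 -> a
  T2 -> b
  X3 -> T0 C
  X4 -> C T1
  X5 -> C A
  X6 -> C T1
  X7 -> C A

Fill CYK table bottom-up:
  [0..0]={C,S,T2}  "b"  orig:{C,S}
  [1..1]={C,S,T2}  "b"  orig:{C,S}
  [2..2]={T0}  "c"  orig:{}
  [3..3]={C,S,T2}  "b"  orig:{C,S}
  [4..4]={C,S,T2}  "b"  orig:{C,S}
  [5..5]={T0}  "c"  orig:{}
  [6..6]={C,S,T2}  "b"  orig:{C,S}
  [0..1]=∅  "bb"
  [1..2]=∅  "bc"
  [2..3]={X3}  "cb"  orig:{}
  [3..4]=∅  "bb"
  [4..5]=∅  "bc"
  [5..6]={X3}  "cb"  orig:{}
  [0..2]=∅  "bbc"
  [1..3]={A}  "bcb"
  [2..4]=∅  "cbb"
  [3..5]=∅  "bbc"
  [4..6]={A}  "bcb"
  [0..3]={X5,X7}  "bbcb"  orig:{}
  [1..4]={C}  "bcbb"
  [2..5]=∅  "cbbc"
  [3..6]={X5,X7}  "bbcb"  orig:{}
  [0..4]=∅  "bbcbb"
  [1..5]=∅  "bcbbc"
  [2..6]=∅  "cbbcb"
  [0..5]=∅  "bbcbbc"
  [1..6]={A}  "bcbbcb"
  [0..6]={X5,X7}  "bbcbbcb"  orig:{}

S ∉ T[0,6] ⇒ NO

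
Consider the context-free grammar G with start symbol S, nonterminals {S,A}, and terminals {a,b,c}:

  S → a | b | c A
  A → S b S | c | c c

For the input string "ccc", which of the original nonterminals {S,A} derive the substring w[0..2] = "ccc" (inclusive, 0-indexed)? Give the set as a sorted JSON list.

Convert to CNF:
  S -> T1 A | a | b
  A -> S X2 | T1 T1 | c
  T0 -> b
  T1 -> c
  X2 -> T0 S

CYK table (by increasing span) — only the sub-triangle for w[0..2]:
  cell(0,0) c: {A,T1}  orig:{A}
  cell(1,1) c: {A,T1}  orig:{A}
  cell(2,2) c: {A,T1}  orig:{A}
  cell(0,1) cc: {A,S}
  cell(1,2) cc: {A,S}
  cell(0,2) ccc: {S}

Original NTs in T[0,2] deriving "ccc": ["S"]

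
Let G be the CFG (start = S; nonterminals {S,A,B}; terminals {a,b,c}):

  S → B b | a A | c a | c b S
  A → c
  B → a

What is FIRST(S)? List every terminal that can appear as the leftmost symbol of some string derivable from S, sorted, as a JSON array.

FIRST iteration:
pass 1:
  A via A→c: +{c}
  B via B→a: +{a}
  S via S→B b: +{a}
  S via S→c a: +{c}
  FIRST(S)={a,c}  FIRST(A)={c}  FIRST(B)={a}
pass 2: (stable)
  FIRST(S)={a,c}  FIRST(A)={c}  FIRST(B)={a}

FIRST(S) = ["a", "c"]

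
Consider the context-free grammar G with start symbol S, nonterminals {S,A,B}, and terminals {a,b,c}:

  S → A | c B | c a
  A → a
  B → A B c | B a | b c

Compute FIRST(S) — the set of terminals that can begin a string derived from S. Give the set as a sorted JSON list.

FIRST iteration:
[1]
  A via A→a: +{a}
  B via B→A B c: +{a}
  B via B→b c: +{b}
  S via S→A: +{a}
  S via S→c B: +{c}
  FIRST[S]={a,c}  FIRST[A]={a}  FIRST[B]={a,b}
[2] done
  FIRST[S]={a,c}  FIRST[A]={a}  FIRST[B]={a,b}

FIRST(S) = ["a", "c"]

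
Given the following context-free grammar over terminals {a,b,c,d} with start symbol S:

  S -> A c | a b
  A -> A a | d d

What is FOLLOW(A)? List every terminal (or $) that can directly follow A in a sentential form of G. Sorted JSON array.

FIRST iteration:
iter 1:
  A via A→d d: +{d}
  S via S→A c: +{d}
  S via S→a b: +{a}
  S: {a,d}  A: {d}
iter 2: done
  S: {a,d}  A: {d}

Compute FOLLOW by fixpoint:
seed FOLLOW(S) with $
[1]
  A→A a: FOLLOW(A) ⊇ FIRST(a) = {a}; new: +{a}
  S→A c: FOLLOW(A) ⊇ FIRST(c) = {c}; new: +{c}
  FOLLOW[S]={$}  FOLLOW[A]={a,c}
[2] (no change)
  FOLLOW[S]={$}  FOLLOW[A]={a,c}

FOLLOW(A) = ["a", "c"]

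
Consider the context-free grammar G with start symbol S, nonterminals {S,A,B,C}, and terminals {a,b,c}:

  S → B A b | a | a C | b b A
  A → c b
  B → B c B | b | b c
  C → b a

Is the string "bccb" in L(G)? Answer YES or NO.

Convert to CNF:
  S -> B X4 | T1 X5 | T2 C | a
  A -> T0 T1
  B -> B X3 | T1 T0 | b
  C -> T1 T2
  T0 -> c
  T1 -> b
  T2 -> a
  X3 -> T0 B
  X4 -> A T1
  X5 -> T1 A

Fill CYK table bottom-up:
  [0..0]={B,T1}  "b"  orig:{B}
  [1..1]={T0}  "c"  orig:{}
  [2..2]={T0}  "c"  orig:{}
  [3..3]={B,T1}  "b"  orig:{B}
  [0..1]={B}  "bc"
  [1..2]=∅  "cc"
  [2..3]={A,X3}  "cb"  orig:{A}
  [0..2]=∅  "bcc"
  [1..3]=∅  "ccb"
  [0..3]={B}  "bccb"

S ∉ T[0,3] ⇒ NO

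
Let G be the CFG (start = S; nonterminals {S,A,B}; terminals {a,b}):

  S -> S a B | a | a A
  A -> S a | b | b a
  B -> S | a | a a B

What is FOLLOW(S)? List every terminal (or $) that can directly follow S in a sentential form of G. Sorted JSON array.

FIRST sets, iterate to fixpoint:
pass 1:
  A via A→b: +{b}
  B via B→a: +{a}
  S via S→a: +{a}
  FIRST[S]={a}  FIRST[A]={b}  FIRST[B]={a}
pass 2:
  A via A→S a: +{a}
  FIRST[S]={a}  FIRST[A]={a,b}  FIRST[B]={a}
pass 3: (no change)
  FIRST[S]={a}  FIRST[A]={a,b}  FIRST[B]={a}

Compute FOLLOW by fixpoint:
FOLLOW(S) := {$}
[1]
  A→S a: FOLLOW(S) ⊇ FIRST(a) = {a}; new: +{a}
  S→S a B: FOLLOW(B) ⊇ FOLLOW(S) ⊇ {$,a}; new: +{$,a}
  S→a A: FOLLOW(A) ⊇ FOLLOW(S) ⊇ {$,a}; new: +{$,a}
  S: {$,a}  A: {$,a}  B: {$,a}
[2] (stable)
  S: {$,a}  A: {$,a}  B: {$,a}

FOLLOW(S) = ["$", "a"]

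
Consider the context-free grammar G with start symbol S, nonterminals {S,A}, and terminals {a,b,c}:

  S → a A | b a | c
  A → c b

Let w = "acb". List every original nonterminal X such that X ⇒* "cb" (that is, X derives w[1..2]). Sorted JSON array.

Convert to CNF:
  S -> T1 T2 | T2 A | c
  A -> T0 T1
  T0 -> c
  T1 -> b
  T2 -> a

CYK table (by increasing span), restricted to cells inside w[1..2]:
  [1..1]={S,T0}  "c"  orig:{S}
  [2..2]={T1}  "b"  orig:{}
  [1..2]={A}  "cb"

Original NTs in T[1,2] deriving "cb": ["A"]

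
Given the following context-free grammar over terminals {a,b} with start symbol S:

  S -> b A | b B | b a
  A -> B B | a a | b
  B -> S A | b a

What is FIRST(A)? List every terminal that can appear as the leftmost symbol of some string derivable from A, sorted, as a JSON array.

FIRST sets, iterate to fixpoint:
iter 1:
  A via A→a a: +{a}
  A via A→b: +{b}
  B via B→b a: +{b}
  S via S→b A: +{b}
  FIRST[S]={b}  FIRST[A]={a,b}  FIRST[B]={b}
iter 2: done
  FIRST[S]={b}  FIRST[A]={a,b}  FIRST[B]={b}

FIRST(A) = ["a", "b"]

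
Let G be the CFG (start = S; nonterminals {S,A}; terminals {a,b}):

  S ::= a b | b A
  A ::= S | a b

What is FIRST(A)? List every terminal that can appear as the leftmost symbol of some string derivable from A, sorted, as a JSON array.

Compute FIRST by fixpoint:
round 1:
  A via A→a b: +{a}
  S via S→a b: +{a}
  S via S→b A: +{b}
  FIRST(S)={a,b}  FIRST(A)={a}
round 2:
  A via A→S: +{b}
  FIRST(S)={a,b}  FIRST(A)={a,b}
round 3: (no change)
  FIRST(S)={a,b}  FIRST(A)={a,b}

FIRST(A) = ["a", "b"]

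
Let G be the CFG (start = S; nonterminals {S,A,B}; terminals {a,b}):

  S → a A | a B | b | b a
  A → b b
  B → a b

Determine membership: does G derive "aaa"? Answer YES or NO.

CNF form of G:
  S -> T0 T1 | T1 A | T1 B | b
  A -> T0 T0
  B -> T1 T0
  T0 -> b
  T1 -> a

CYK fill:
  T[0,0] 'a' = {T1}  orig:{}
  T[1,1] 'a' = {T1}  orig:{}
  T[2,2] 'a' = {T1}  orig:{}
  T[0,1] 'aa' = ∅
  T[1,2] 'aa' = ∅
  T[0,2] 'aaa' = ∅

S ∉ T[0,2] ⇒ NO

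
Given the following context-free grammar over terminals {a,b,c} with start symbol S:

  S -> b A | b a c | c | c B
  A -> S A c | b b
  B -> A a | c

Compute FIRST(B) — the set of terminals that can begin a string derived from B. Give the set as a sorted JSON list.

FIRST iteration:
[1]
  A via A→b b: +{b}
  B via B→A a: +{b}
  B via B→c: +{c}
  S via S→b A: +{b}
  S via S→c: +{c}
  S: {b,c}  A: {b}  B: {b,c}
[2]
  A via A→S A c: +{c}
  S: {b,c}  A: {b,c}  B: {b,c}
[3] done
  S: {b,c}  A: {b,c}  B: {b,c}

FIRST(B) = ["b", "c"]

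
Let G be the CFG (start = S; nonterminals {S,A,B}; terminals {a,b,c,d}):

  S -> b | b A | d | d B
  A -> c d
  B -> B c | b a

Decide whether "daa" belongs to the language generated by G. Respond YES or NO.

CNF form of G:
  S -> T1 B | T2 A | b | d
  A -> T0 T1
  B -> B T0 | T2 T3
  T0 -> c
  T1 -> d
  T2 -> b
  T3 -> a

CYK fill:
  T[0,0] 'd' = {S,T1}  orig:{S}
  T[1,1] 'a' = {T3}  orig:{}
  T[2,2] 'a' = {T3}  orig:{}
  T[0,1] 'da' = ∅
  T[1,2] 'aa' = ∅
  T[0,2] 'daa' = ∅

S ∉ T[0,2] ⇒ NO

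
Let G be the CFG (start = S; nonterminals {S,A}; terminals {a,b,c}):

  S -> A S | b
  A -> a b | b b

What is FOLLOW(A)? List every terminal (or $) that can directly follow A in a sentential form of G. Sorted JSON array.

Compute FIRST by fixpoint:
round 1:
  A via A→a b: +{a}
  A via A→b b: +{b}
  S via S→A S: +{a,b}
  FIRST(S)={a,b}  FIRST(A)={a,b}
round 2: — fixpoint
  FIRST(S)={a,b}  FIRST(A)={a,b}

FOLLOW iteration:
initialize: $ ∈ FOLLOW(S)
pass 1:
  S→A S: FOLLOW(A) ⊇ FIRST(S) = {a,b}; new: +{a,b}
  FOLLOW(S)={$}  FOLLOW(A)={a,b}
pass 2: — fixpoint
  FOLLOW(S)={$}  FOLLOW(A)={a,b}

FOLLOW(A) = ["a", "b"]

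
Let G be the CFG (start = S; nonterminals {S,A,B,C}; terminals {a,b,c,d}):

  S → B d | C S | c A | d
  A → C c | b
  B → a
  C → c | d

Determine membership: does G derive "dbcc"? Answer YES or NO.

CNF form of G:
  S -> B T1 | C S | T0 A | d
  A -> C T0 | b
  B -> a
  C -> c | d
  T0 -> c
  T1 -> d

CYK fill:
  T[0,0] 'd' = {C,S,T1}  orig:{C,S}
  T[1,1] 'b' = {A}
  T[2,2] 'c' = {C,T0}  orig:{C}
  T[3,3] 'c' = {C,T0}  orig:{C}
  T[0,1] 'db' = ∅
  T[1,2] 'bc' = ∅
  T[2,3] 'cc' = {A}
  T[0,2] 'dbc' = ∅
  T[1,3] 'bcc' = ∅
  T[0,3] 'dbcc' = ∅

S ∉ T[0,3] ⇒ NO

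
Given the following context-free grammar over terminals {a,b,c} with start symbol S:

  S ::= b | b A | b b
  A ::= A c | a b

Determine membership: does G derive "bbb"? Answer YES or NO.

CNF form of G:
  S -> T2 A | T2 T2 | b
  A -> A T0 | T1 T2
  T0 -> c
  T1 -> a
  T2 -> b

CYK table (by increasing span):
  T[0,0] 'b' = {S,T2}  orig:{S}
  T[1,1] 'b' = {S,T2}  orig:{S}
  T[2,2] 'b' = {S,T2}  orig:{S}
  T[0,1] 'bb' = {S}
  T[1,2] 'bb' = {S}
  T[0,2] 'bbb' = ∅

S ∉ T[0,2] ⇒ NO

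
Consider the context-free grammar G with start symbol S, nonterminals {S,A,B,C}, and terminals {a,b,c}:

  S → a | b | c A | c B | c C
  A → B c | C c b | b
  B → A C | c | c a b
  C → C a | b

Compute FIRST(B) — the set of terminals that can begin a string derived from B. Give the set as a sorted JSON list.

FIRST sets, iterate to fixpoint:
pass 1:
  A via A→b: +{b}
  B via B→A C: +{b}
  B via B→c: +{c}
  C via C→b: +{b}
  S via S→a: +{a}
  S via S→b: +{b}
  S via S→c A: +{c}
  FIRST[S]={a,b,c}  FIRST[A]={b}  FIRST[B]={b,c}  FIRST[C]={b}
pass 2:
  A via A→B c: +{c}
  FIRST[S]={a,b,c}  FIRST[A]={b,c}  FIRST[B]={b,c}  FIRST[C]={b}
pass 3: — fixpoint
  FIRST[S]={a,b,c}  FIRST[A]={b,c}  FIRST[B]={b,c}  FIRST[C]={b}

FIRST(B) = ["b", "c"]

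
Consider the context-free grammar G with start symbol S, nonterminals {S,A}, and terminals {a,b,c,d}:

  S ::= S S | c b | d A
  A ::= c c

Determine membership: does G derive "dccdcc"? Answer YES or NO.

CNF form of G:
  S -> S S | T0 T1 | T2 A
  A -> T0 T0
  T0 -> c
  T1 -> b
  T2 -> d

Fill CYK table bottom-up:
  [0..0]={T2}  "d"  orig:{}
  [1..1]={T0}  "c"  orig:{}
  [2..2]={T0}  "c"  orig:{}
  [3..3]={T2}  "d"  orig:{}
  [4..4]={T0}  "c"  orig:{}
  [5..5]={T0}  "c"  orig:{}
  [0..1]=∅  "dc"
  [1..2]={A}  "cc"
  [2..3]=∅  "cd"
  [3..4]=∅  "dc"
  [4..5]={A}  "cc"
  [0..2]={S}  "dcc"
  [1..3]=∅  "ccd"
  [2..4]=∅  "cdc"
  [3..5]={S}  "dcc"
  [0..3]=∅  "dccd"
  [1..4]=∅  "ccdc"
  [2..5]=∅  "cdcc"
  [0..4]=∅  "dccdc"
  [1..5]=∅  "ccdcc"
  [0..5]={S}  "dccdcc"

S ∈ T[0,5] ⇒ YES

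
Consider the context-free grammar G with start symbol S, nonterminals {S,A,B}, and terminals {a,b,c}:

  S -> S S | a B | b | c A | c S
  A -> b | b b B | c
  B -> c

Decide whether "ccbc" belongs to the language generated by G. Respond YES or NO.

CNF form of G:
  S -> S S | T1 B | T2 A | T2 S | b
  A -> T0 X3 | b | c
  B -> c
  T0 -> b
  T1 -> a
  T2 -> c
  X3 -> T0 B

CYK table (by increasing span):
  T[0,0] 'c' = {A,B,T2}  orig:{A,B}
  T[1,1] 'c' = {A,B,T2}  orig:{A,B}
  T[2,2] 'b' = {A,S,T0}  orig:{A,S}
  T[3,3] 'c' = {A,B,T2}  orig:{A,B}
  T[0,1] 'cc' = {S}
  T[1,2] 'cb' = {S}
  T[2,3] 'bc' = {X3}  orig:{}
  T[0,2] 'ccb' = {S}
  T[1,3] 'cbc' = ∅
  T[0,3] 'ccbc' = ∅

S ∉ T[0,3] ⇒ NO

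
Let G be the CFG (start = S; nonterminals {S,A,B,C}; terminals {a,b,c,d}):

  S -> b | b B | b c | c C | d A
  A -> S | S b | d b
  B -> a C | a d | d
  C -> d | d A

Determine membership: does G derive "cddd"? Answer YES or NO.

CNF form of G:
  S -> T0 B | T0 T1 | T1 C | T2 A | b
  A -> S T0 | T0 B | T0 T1 | T1 C | T2 A | T2 T0 | b
  B -> T3 C | T3 T2 | d
  C -> T2 A | d
  T0 -> b
  T1 -> c
  T2 -> d
  T3 -> a

CYK fill:
  [0..0]={T1}  "c"  orig:{}
  [1..1]={B,C,T2}  "d"  orig:{B,C}
  [2..2]={B,C,T2}  "d"  orig:{B,C}
  [3..3]={B,C,T2}  "d"  orig:{B,C}
  [0..1]={A,S}  "cd"
  [1..2]=∅  "dd"
  [2..3]=∅  "dd"
  [0..2]=∅  "cdd"
  [1..3]=∅  "ddd"
  [0..3]=∅  "cddd"

S ∉ T[0,3] ⇒ NO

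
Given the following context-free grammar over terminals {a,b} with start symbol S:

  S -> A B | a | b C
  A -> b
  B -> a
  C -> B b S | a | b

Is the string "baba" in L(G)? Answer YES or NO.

CNF form of G:
  S -> A B | T0 C | a
  A -> b
  B -> a
  C -> B X1 | a | b
  T0 -> b
  X1 -> T0 S

CYK table (by increasing span):
  [0..0]={A,C,T0}  "b"  orig:{A,C}
  [1..1]={B,C,S}  "a"
  [2..2]={A,C,T0}  "b"  orig:{A,C}
  [3..3]={B,C,S}  "a"
  [0..1]={S,X1}  "ba"  orig:{S}
  [1..2]=∅  "ab"
  [2..3]={S,X1}  "ba"  orig:{S}
  [0..2]=∅  "bab"
  [1..3]={C}  "aba"
  [0..3]={S}  "baba"

S ∈ T[0,3] ⇒ YES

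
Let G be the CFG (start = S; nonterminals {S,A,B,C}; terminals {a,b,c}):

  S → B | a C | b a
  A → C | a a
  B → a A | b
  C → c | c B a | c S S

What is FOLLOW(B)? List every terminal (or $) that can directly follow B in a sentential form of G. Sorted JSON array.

FIRST sets, iterate to fixpoint:
[1]
  A via A→a a: +{a}
  B via B→a A: +{a}
  B via B→b: +{b}
  C via C→c: +{c}
  S via S→B: +{a,b}
  FIRST[S]={a,b}  FIRST[A]={a}  FIRST[B]={a,b}  FIRST[C]={c}
[2]
  A via A→C: +{c}
  FIRST[S]={a,b}  FIRST[A]={a,c}  FIRST[B]={a,b}  FIRST[C]={c}
[3] (stable)
  FIRST[S]={a,b}  FIRST[A]={a,c}  FIRST[B]={a,b}  FIRST[C]={c}

Compute FOLLOW by fixpoint:
seed FOLLOW(S) with $
iter 1:
  C→c B a: FOLLOW(B) ⊇ FIRST(a) = {a}; new: +{a}
  C→c S S: FOLLOW(S) ⊇ FIRST(S) = {a,b}; new: +{a,b}
  S→B: FOLLOW(B) ⊇ FOLLOW(S) ⊇ {$,a,b}; new: +{$,b}
  S→a C: FOLLOW(C) ⊇ FOLLOW(S) ⊇ {$,a,b}; new: +{$,a,b}
  FOLLOW(S)={$,a,b}  FOLLOW(A)={}  FOLLOW(B)={$,a,b}  FOLLOW(C)={$,a,b}
iter 2:
  B→a A: FOLLOW(A) ⊇ FOLLOW(B) ⊇ {$,a,b}; new: +{$,a,b}
  FOLLOW(S)={$,a,b}  FOLLOW(A)={$,a,b}  FOLLOW(B)={$,a,b}  FOLLOW(C)={$,a,b}
iter 3: (stable)
  FOLLOW(S)={$,a,b}  FOLLOW(A)={$,a,b}  FOLLOW(B)={$,a,b}  FOLLOW(C)={$,a,b}

FOLLOW(B) = ["$", "a", "b"]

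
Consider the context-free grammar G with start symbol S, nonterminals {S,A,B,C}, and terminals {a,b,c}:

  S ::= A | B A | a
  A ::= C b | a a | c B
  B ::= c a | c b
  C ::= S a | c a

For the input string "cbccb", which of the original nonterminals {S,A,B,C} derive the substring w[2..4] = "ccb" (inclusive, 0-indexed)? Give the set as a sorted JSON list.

CNF form of G:
  S -> B A | C T0 | T1 T1 | T2 B | a
  A -> C T0 | T1 T1 | T2 B
  B -> T2 T0 | T2 T1
  C -> S T1 | T2 T1
  T0 -> b
  T1 -> a
  T2 -> c

CYK table (by increasing span), restricted to cells inside w[2..4]:
  [2..2]={T2}  "c"  orig:{}
  [3..3]={T2}  "c"  orig:{}
  [4..4]={T0}  "b"  orig:{}
  [2..3]=∅  "cc"
  [3..4]={B}  "cb"
  [2..4]={A,S}  "ccb"

Original NTs in T[2,4] deriving "ccb": ["A", "S"]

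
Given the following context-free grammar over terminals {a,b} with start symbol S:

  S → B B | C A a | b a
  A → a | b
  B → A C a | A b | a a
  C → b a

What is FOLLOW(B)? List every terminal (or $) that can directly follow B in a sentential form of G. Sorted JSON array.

FIRST iteration:
[1]
  A via A→a: +{a}
  A via A→b: +{b}
  B via B→A C a: +{a,b}
  C via C→b a: +{b}
  S via S→B B: +{a,b}
  FIRST[S]={a,b}  FIRST[A]={a,b}  FIRST[B]={a,b}  FIRST[C]={b}
[2] — fixpoint
  FIRST[S]={a,b}  FIRST[A]={a,b}  FIRST[B]={a,b}  FIRST[C]={b}

FOLLOW sets:
seed FOLLOW(S) with $
iter 1:
  B→A C a: FOLLOW(A) ⊇ FIRST(C) = {b}; new: +{b}
  B→A C a: FOLLOW(C) ⊇ FIRST(a) = {a}; new: +{a}
  S→B B: FOLLOW(B) ⊇ FIRST(B) = {a,b}; new: +{a,b}
  S→B B: FOLLOW(B) ⊇ FOLLOW(S) ⊇ {$}; new: +{$}
  S→C A a: FOLLOW(C) ⊇ FIRST(A) = {a,b}; new: +{b}
  S→C A a: FOLLOW(A) ⊇ FIRST(a) = {a}; new: +{a}
  FOLLOW[S]={$}  FOLLOW[A]={a,b}  FOLLOW[B]={$,a,b}  FOLLOW[C]={a,b}
iter 2: done
  FOLLOW[S]={$}  FOLLOW[A]={a,b}  FOLLOW[B]={$,a,b}  FOLLOW[C]={a,b}

FOLLOW(B) = ["$", "a", "b"]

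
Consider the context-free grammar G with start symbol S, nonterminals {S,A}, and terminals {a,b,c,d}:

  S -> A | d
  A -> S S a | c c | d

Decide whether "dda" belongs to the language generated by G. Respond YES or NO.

Convert to CNF:
  S -> S X3 | T1 T1 | d
  A -> S X2 | T1 T1 | d
  T0 -> a
  T1 -> c
  X2 -> S T0
  X3 -> S T0

CYK table (by increasing span):
  cell(0,0) d: {A,S}
  cell(1,1) d: {A,S}
  cell(2,2) a: {T0}  orig:{}
  cell(0,1) dd: ∅
  cell(1,2) da: {X2,X3}  orig:{}
  cell(0,2) dda: {A,S}

S ∈ T[0,2] ⇒ YES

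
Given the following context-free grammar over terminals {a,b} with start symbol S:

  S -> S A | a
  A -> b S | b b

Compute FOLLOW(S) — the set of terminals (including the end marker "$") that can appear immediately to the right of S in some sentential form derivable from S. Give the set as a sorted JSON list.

FIRST iteration:
iter 1:
  A via A→b S: +{b}
  S via S→a: +{a}
  FIRST[S]={a}  FIRST[A]={b}
iter 2: (no change)
  FIRST[S]={a}  FIRST[A]={b}

FOLLOW iteration:
initialize: $ ∈ FOLLOW(S)
[1]
  S→S A: FOLLOW(S) ⊇ FIRST(A) = {b}; new: +{b}
  S→S A: FOLLOW(A) ⊇ FOLLOW(S) ⊇ {$,b}; new: +{$,b}
  FOLLOW(S)={$,b}  FOLLOW(A)={$,b}
[2] done
  FOLLOW(S)={$,b}  FOLLOW(A)={$,b}

FOLLOW(S) = ["$", "b"]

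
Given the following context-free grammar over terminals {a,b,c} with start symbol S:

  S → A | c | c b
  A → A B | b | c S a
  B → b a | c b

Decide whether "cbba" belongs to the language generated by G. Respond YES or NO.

Convert to CNF:
  S -> A B | T0 T2 | T0 X4 | b | c
  A -> A B | T0 X3 | b
  B -> T0 T2 | T2 T1
  T0 -> c
  T1 -> a
  T2 -> b
  X3 -> S T1
  X4 -> S T1

CYK fill:
  T[0,0] 'c' = {S,T0}  orig:{S}
  T[1,1] 'b' = {A,S,T2}  orig:{A,S}
  T[2,2] 'b' = {A,S,T2}  orig:{A,S}
  T[3,3] 'a' = {T1}  orig:{}
  T[0,1] 'cb' = {B,S}
  T[1,2] 'bb' = ∅
  T[2,3] 'ba' = {B,X3,X4}  orig:{B}
  T[0,2] 'cbb' = ∅
  T[1,3] 'bba' = {A,S}
  T[0,3] 'cbba' = ∅

S ∉ T[0,3] ⇒ NO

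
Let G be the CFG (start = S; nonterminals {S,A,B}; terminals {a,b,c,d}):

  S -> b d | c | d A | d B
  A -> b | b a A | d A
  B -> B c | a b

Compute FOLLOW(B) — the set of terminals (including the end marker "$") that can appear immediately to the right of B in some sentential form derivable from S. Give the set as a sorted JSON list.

FIRST iteration:
pass 1:
  A via A→b: +{b}
  A via A→d A: +{d}
  B via B→a b: +{a}
  S via S→b d: +{b}
  S via S→c: +{c}
  S via S→d A: +{d}
  FIRST[S]={b,c,d}  FIRST[A]={b,d}  FIRST[B]={a}
pass 2: — fixpoint
  FIRST[S]={b,c,d}  FIRST[A]={b,d}  FIRST[B]={a}

Compute FOLLOW by fixpoint:
FOLLOW(S) := {$}
iter 1:
  B→B c: FOLLOW(B) ⊇ FIRST(c) = {c}; new: +{c}
  S→d A: FOLLOW(A) ⊇ FOLLOW(S) ⊇ {$}; new: +{$}
  S→d B: FOLLOW(B) ⊇ FOLLOW(S) ⊇ {$}; new: +{$}
  FOLLOW[S]={$}  FOLLOW[A]={$}  FOLLOW[B]={$,c}
iter 2: — fixpoint
  FOLLOW[S]={$}  FOLLOW[A]={$}  FOLLOW[B]={$,c}

FOLLOW(B) = ["$", "c"]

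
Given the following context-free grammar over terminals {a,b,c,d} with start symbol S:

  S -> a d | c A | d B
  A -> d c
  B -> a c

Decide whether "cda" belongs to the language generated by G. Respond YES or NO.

Convert to CNF:
  S -> T0 B | T1 A | T2 T0
  A -> T0 T1
  B -> T2 T1
  T0 -> d
  T1 -> c
  T2 -> a

CYK fill:
  cell(0,0) c: {T1}  orig:{}
  cell(1,1) d: {T0}  orig:{}
  cell(2,2) a: {T2}  orig:{}
  cell(0,1) cd: ∅
  cell(1,2) da: ∅
  cell(0,2) cda: ∅

S ∉ T[0,2] ⇒ NO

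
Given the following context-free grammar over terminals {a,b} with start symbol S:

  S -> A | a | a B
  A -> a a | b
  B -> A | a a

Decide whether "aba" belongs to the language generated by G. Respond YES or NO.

Convert to CNF:
  S -> T0 B | T0 T0 | a | b
  A -> T0 T0 | b
  B -> T0 T0 | b
  T0 -> a

CYK table (by increasing span):
  T[0,0] 'a' = {S,T0}  orig:{S}
  T[1,1] 'b' = {A,B,S}
  T[2,2] 'a' = {S,T0}  orig:{S}
  T[0,1] 'ab' = {S}
  T[1,2] 'ba' = ∅
  T[0,2] 'aba' = ∅

S ∉ T[0,2] ⇒ NO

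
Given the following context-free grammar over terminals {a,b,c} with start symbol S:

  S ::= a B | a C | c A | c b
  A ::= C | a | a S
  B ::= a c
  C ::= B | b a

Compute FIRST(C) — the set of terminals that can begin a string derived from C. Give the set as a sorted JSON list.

Compute FIRST by fixpoint:
[1]
  A via A→a: +{a}
  B via B→a c: +{a}
  C via C→B: +{a}
  C via C→b a: +{b}
  S via S→a B: +{a}
  S via S→c A: +{c}
  FIRST[S]={a,c}  FIRST[A]={a}  FIRST[B]={a}  FIRST[C]={a,b}
[2]
  A via A→C: +{b}
  FIRST[S]={a,c}  FIRST[A]={a,b}  FIRST[B]={a}  FIRST[C]={a,b}
[3] (stable)
  FIRST[S]={a,c}  FIRST[A]={a,b}  FIRST[B]={a}  FIRST[C]={a,b}

FIRST(C) = ["a", "b"]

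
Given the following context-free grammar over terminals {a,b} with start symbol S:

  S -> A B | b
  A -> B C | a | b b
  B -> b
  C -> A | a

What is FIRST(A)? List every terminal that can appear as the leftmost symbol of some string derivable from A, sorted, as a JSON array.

FIRST iteration:
pass 1:
  A via A→a: +{a}
  A via A→b b: +{b}
  B via B→b: +{b}
  C via C→A: +{a,b}
  S via S→A B: +{a,b}
  S: {a,b}  A: {a,b}  B: {b}  C: {a,b}
pass 2: (stable)
  S: {a,b}  A: {a,b}  B: {b}  C: {a,b}

FIRST(A) = ["a", "b"]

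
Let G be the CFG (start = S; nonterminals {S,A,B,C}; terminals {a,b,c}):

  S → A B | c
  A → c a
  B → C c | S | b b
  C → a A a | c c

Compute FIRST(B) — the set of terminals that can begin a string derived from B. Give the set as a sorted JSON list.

Compute FIRST by fixpoint:
round 1:
  A via A→c a: +{c}
  B via B→b b: +{b}
  C via C→a A a: +{a}
  C via C→c c: +{c}
  S via S→A B: +{c}
  FIRST[S]={c}  FIRST[A]={c}  FIRST[B]={b}  FIRST[C]={a,c}
round 2:
  B via B→C c: +{a,c}
  FIRST[S]={c}  FIRST[A]={c}  FIRST[B]={a,b,c}  FIRST[C]={a,c}
round 3: — fixpoint
  FIRST[S]={c}  FIRST[A]={c}  FIRST[B]={a,b,c}  FIRST[C]={a,c}

FIRST(B) = ["a", "b", "c"]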